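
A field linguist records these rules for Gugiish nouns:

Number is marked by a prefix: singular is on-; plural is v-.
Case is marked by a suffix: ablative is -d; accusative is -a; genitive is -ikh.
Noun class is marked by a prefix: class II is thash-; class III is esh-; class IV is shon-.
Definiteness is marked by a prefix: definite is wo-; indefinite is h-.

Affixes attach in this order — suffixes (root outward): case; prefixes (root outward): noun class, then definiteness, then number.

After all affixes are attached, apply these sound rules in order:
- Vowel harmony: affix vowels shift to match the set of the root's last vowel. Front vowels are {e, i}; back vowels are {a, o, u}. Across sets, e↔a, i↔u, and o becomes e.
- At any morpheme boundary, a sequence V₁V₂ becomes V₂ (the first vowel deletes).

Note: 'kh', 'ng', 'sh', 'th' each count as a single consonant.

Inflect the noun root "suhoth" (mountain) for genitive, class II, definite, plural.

Attach noun class class II thash- → thashsuhoth.
Attach definiteness definite wo- → wothashsuhoth.
Attach case genitive -ikh → wothashsuhothikh.
Attach number plural v- → vwothashsuhothikh.
Apply vowel harmony: vwothashsuhothikh → vwothashsuhothukh.
Vowel deletion: no change.

vwothashsuhothukh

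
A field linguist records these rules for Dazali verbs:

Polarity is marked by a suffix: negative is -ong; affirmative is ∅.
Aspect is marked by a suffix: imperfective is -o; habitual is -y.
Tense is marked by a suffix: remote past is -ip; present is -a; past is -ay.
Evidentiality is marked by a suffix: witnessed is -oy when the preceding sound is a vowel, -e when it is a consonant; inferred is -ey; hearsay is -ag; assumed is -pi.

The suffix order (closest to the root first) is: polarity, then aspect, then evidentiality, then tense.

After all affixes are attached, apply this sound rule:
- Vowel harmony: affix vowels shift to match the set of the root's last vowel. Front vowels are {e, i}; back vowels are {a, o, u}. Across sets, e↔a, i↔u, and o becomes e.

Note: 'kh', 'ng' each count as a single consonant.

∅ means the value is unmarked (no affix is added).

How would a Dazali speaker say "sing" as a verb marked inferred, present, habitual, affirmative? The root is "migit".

migityeye

polarity = affirmative: zero marking, form stays migit.
Attach aspect habitual -y → migity.
Attach evidentiality inferred -ey → migityey.
Attach tense present -a → migityeya.
Apply vowel harmony: migityeya → migityeye.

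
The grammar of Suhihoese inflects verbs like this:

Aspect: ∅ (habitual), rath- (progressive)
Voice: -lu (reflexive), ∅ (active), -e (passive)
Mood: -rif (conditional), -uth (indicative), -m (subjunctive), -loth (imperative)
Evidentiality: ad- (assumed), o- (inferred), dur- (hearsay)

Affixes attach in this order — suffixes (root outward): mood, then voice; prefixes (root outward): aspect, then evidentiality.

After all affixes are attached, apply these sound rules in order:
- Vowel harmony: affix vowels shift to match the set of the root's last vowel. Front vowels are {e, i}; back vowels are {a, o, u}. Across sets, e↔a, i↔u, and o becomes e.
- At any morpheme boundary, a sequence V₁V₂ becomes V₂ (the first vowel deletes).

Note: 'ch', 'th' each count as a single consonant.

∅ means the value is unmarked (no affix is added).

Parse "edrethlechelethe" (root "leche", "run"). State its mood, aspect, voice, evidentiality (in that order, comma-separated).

Segment: ad-rath-leche-loth-e.
mood: -loth → imperative.
aspect: rath- → progressive.
voice: -e → passive.
evidentiality: ad- → assumed.

imperative, progressive, passive, assumed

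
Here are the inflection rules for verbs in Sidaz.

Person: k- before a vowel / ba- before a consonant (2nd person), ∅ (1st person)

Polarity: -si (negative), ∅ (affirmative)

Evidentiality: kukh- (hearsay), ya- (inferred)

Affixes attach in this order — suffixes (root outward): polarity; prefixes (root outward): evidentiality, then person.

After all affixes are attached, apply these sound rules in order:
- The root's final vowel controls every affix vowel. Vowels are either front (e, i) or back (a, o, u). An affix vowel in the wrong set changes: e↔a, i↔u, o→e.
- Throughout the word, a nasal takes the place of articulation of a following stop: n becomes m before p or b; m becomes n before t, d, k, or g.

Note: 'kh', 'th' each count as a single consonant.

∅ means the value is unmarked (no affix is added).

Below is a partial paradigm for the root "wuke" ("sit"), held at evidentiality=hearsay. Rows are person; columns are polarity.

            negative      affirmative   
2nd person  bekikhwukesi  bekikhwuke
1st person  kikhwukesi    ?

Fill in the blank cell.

polarity = affirmative: zero marking, form stays wuke.
Attach evidentiality hearsay kukh- → kukhwuke.
person = 1st person: zero marking, form stays kukhwuke.
Apply vowel harmony: kukhwuke → kikhwuke.
Nasal assimilation: no change.

kikhwuke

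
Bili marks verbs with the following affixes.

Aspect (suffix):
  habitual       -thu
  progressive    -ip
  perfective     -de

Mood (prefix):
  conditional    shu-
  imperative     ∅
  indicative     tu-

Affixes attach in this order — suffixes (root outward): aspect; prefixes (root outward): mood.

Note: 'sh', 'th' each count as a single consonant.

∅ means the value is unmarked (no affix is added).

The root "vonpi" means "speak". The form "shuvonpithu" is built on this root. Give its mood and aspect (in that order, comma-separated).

Segment: shu-vonpi-thu.
mood: shu- → conditional.
aspect: -thu → habitual.

conditional, habitual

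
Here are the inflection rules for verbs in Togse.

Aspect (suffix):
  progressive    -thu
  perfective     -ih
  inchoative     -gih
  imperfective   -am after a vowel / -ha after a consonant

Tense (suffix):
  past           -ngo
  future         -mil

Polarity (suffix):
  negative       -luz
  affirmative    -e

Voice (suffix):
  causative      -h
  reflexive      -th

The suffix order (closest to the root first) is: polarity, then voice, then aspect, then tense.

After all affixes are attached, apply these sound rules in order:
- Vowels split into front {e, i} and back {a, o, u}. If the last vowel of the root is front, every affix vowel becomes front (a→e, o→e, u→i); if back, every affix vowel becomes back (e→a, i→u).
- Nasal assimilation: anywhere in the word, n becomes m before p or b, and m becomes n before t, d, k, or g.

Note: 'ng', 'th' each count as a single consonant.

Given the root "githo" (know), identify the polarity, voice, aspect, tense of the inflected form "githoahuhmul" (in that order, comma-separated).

affirmative, causative, perfective, future

Segment: githo-e-h-ih-mil.
polarity: -e → affirmative.
voice: -h → causative.
aspect: -ih → perfective.
tense: -mil → future.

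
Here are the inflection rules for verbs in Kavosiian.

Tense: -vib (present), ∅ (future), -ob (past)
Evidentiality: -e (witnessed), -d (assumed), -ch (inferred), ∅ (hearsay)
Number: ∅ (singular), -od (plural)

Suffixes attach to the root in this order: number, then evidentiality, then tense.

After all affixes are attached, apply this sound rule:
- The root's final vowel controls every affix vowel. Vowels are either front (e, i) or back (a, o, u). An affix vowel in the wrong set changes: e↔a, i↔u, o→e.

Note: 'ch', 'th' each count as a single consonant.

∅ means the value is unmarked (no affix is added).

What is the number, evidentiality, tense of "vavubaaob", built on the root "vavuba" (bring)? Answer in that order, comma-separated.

Segment: vavuba-e-ob.
number: ∅ → singular.
evidentiality: -e → witnessed.
tense: -ob → past.

singular, witnessed, past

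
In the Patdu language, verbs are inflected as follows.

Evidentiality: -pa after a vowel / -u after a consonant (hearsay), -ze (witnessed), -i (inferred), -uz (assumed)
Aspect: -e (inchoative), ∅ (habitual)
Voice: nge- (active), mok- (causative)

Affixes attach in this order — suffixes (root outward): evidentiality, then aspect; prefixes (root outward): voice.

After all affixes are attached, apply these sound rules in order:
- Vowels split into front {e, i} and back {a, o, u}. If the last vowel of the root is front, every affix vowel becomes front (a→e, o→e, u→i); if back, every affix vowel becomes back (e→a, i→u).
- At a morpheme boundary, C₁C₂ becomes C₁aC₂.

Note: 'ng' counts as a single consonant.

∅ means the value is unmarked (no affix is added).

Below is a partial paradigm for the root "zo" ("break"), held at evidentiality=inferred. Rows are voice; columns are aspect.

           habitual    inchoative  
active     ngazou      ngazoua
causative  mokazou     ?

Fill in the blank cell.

mokazoua

Attach evidentiality inferred -i → zoi.
Attach voice causative mok- → mokzoi.
Attach aspect inchoative -e → mokzoie.
Apply vowel harmony: mokzoie → mokzoua.
Apply epenthesis: mokzoua → mokazoua.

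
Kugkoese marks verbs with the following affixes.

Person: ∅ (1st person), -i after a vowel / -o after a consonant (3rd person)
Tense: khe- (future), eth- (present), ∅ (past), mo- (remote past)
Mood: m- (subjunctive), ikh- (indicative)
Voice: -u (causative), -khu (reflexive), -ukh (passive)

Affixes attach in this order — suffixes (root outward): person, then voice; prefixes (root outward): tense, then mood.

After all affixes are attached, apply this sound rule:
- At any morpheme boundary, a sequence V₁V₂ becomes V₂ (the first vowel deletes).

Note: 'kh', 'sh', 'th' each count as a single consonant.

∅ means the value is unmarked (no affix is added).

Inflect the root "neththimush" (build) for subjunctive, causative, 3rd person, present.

Attach tense present eth- → ethneththimush.
Attach person 3rd person -o (after consonant 'sh') → ethneththimusho.
Attach mood subjunctive m- → methneththimusho.
Attach voice causative -u → methneththimushou.
Apply vowel deletion: methneththimushou → methneththimushu.

methneththimushu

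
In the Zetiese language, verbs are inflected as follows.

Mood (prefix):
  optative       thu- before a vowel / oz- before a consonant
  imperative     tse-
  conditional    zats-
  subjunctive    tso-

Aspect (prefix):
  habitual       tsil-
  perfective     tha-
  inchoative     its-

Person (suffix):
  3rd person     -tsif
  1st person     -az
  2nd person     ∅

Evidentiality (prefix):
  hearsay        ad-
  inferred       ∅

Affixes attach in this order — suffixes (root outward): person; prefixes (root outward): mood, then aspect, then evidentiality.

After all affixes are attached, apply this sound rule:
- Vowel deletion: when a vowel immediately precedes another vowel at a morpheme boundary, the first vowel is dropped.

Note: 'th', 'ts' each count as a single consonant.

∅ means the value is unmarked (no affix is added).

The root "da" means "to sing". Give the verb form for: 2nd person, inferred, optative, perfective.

thozda

Attach mood optative oz- (before consonant 'd') → ozda.
Attach aspect perfective tha- → thaozda.
evidentiality = inferred: zero marking, form stays thaozda.
person = 2nd person: zero marking, form stays thaozda.
Apply vowel deletion: thaozda → thozda.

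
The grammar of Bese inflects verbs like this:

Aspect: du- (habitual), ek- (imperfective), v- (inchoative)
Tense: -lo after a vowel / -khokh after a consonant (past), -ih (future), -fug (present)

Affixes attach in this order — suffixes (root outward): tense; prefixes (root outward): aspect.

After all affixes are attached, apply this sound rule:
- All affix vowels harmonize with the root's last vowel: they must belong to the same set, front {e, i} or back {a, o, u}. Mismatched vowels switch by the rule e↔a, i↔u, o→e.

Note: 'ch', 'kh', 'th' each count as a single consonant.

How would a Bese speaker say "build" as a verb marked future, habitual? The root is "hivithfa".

Attach tense future -ih → hivithfaih.
Attach aspect habitual du- → duhivithfaih.
Apply vowel harmony: duhivithfaih → duhivithfauh.

duhivithfauh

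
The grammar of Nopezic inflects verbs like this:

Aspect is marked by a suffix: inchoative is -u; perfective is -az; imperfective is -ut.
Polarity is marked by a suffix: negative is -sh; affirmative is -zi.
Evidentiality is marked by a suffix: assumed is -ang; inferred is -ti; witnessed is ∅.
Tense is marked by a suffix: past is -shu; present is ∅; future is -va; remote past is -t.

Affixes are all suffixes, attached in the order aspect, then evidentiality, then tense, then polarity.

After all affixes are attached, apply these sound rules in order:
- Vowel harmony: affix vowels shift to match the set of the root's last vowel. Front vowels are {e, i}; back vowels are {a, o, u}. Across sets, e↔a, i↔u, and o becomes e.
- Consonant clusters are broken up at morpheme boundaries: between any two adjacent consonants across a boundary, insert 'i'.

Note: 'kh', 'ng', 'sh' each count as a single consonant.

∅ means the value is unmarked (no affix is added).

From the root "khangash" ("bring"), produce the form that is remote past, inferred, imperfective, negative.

khangashutitutish

Attach aspect imperfective -ut → khangashut.
Attach evidentiality inferred -ti → khangashutti.
Attach tense remote past -t → khangashuttit.
Attach polarity negative -sh → khangashuttitsh.
Apply vowel harmony: khangashuttitsh → khangashuttutsh.
Apply epenthesis: khangashuttutsh → khangashutitutish.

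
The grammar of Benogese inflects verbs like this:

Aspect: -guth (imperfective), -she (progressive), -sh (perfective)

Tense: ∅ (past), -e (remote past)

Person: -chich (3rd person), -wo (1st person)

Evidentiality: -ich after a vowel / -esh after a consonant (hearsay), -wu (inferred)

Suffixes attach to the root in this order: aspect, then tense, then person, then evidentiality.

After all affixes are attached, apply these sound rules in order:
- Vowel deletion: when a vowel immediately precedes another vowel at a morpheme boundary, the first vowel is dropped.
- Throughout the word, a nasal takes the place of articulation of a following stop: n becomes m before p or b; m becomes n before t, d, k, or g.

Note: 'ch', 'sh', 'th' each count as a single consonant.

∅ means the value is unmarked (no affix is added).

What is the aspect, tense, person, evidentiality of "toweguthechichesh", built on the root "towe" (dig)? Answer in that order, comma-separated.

Segment: towe-guth-e-chich-esh.
aspect: -guth → imperfective.
tense: -e → remote past.
person: -chich → 3rd person.
evidentiality: -ich/esh → hearsay.

imperfective, remote past, 3rd person, hearsay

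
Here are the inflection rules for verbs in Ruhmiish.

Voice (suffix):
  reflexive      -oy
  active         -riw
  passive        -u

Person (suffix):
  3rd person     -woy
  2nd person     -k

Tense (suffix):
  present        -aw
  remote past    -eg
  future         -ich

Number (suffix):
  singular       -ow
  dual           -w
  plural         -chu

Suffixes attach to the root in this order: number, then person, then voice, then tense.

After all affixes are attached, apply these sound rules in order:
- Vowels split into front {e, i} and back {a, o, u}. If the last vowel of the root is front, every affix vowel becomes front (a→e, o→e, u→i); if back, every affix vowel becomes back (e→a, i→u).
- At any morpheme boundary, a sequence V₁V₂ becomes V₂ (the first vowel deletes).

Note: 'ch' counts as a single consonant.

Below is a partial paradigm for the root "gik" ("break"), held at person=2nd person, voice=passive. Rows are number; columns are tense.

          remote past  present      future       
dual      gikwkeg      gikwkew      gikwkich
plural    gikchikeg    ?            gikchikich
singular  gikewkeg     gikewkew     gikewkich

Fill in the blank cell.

Attach number plural -chu → gikchu.
Attach person 2nd person -k → gikchuk.
Attach voice passive -u → gikchuku.
Attach tense present -aw → gikchukuaw.
Apply vowel harmony: gikchukuaw → gikchikiew.
Apply vowel deletion: gikchikiew → gikchikew.

gikchikew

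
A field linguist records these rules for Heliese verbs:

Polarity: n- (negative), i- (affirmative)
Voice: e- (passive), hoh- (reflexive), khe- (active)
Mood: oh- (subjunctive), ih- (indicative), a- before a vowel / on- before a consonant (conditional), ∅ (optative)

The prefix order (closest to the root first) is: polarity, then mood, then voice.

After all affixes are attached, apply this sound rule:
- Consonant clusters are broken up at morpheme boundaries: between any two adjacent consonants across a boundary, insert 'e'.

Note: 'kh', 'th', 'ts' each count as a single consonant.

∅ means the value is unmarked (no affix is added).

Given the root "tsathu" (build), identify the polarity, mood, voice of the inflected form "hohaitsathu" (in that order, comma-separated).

affirmative, conditional, reflexive

Segment: hoh-a-i-tsathu.
polarity: i- → affirmative.
mood: a/on- → conditional.
voice: hoh- → reflexive.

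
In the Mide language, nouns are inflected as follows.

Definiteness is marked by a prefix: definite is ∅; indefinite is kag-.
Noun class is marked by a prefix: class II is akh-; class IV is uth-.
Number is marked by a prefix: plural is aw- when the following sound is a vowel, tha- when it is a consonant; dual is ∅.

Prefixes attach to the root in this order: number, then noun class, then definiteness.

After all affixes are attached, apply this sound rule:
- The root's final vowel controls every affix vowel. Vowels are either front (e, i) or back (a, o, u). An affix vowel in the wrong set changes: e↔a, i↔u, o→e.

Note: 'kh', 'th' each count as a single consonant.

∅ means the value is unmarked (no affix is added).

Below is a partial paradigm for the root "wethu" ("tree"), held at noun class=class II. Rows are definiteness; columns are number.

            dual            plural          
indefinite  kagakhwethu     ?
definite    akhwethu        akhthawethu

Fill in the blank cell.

Attach number plural tha- (before consonant 'w') → thawethu.
Attach noun class class II akh- → akhthawethu.
Attach definiteness indefinite kag- → kagakhthawethu.
Vowel harmony: no change.

kagakhthawethu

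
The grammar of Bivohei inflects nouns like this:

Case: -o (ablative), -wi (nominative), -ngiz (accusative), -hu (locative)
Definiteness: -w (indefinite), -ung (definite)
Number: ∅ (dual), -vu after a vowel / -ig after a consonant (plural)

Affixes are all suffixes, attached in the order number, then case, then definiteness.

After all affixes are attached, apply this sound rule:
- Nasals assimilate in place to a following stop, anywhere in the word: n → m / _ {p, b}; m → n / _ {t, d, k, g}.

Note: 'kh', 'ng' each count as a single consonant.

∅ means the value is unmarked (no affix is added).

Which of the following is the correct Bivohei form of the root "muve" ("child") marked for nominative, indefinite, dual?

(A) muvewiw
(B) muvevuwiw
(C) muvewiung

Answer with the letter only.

A

number = dual: zero marking, form stays muve.
Attach case nominative -wi → muvewi.
Attach definiteness indefinite -w → muvewiw.
Nasal assimilation: no change.
So the correct form is muvewiw, option (A).
(C) muvewiung is wrong: it uses definite instead of indefinite for definiteness.
(B) muvevuwiw is wrong: it uses plural instead of dual for number.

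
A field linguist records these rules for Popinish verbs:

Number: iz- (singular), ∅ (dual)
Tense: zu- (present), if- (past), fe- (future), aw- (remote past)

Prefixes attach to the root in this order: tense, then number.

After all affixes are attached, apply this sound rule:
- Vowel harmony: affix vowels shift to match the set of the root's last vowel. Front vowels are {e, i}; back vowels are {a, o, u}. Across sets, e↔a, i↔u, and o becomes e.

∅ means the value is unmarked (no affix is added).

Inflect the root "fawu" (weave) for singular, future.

uzfafawu

Attach tense future fe- → fefawu.
Attach number singular iz- → izfefawu.
Apply vowel harmony: izfefawu → uzfafawu.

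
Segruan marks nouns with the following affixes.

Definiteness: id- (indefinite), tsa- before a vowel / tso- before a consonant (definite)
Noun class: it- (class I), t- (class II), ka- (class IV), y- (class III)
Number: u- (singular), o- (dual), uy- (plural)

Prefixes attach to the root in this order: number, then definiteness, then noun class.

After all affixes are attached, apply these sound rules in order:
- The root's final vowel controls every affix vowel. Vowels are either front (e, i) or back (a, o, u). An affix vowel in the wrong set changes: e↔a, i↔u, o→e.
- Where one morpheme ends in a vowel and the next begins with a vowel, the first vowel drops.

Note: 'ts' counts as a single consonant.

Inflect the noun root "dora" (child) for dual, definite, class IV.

Attach number dual o- → odora.
Attach definiteness definite tsa- (before vowel 'o') → tsaodora.
Attach noun class class IV ka- → katsaodora.
Vowel harmony: no change.
Apply vowel deletion: katsaodora → katsodora.

katsodora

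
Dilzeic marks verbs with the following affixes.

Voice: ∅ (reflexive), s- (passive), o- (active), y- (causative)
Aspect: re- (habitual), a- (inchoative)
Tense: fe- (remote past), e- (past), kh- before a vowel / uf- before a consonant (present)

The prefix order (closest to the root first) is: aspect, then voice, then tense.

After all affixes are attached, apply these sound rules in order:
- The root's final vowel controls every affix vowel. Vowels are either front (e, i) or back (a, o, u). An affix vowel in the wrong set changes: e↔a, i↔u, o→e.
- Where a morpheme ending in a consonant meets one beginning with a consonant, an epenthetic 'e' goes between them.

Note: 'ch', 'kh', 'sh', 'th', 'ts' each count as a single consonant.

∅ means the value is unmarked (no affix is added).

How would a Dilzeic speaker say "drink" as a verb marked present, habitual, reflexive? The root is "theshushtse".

iferetheshushtse

Attach aspect habitual re- → retheshushtse.
voice = reflexive: zero marking, form stays retheshushtse.
Attach tense present uf- (before consonant 'r') → ufretheshushtse.
Apply vowel harmony: ufretheshushtse → ifretheshushtse.
Apply epenthesis: ifretheshushtse → iferetheshushtse.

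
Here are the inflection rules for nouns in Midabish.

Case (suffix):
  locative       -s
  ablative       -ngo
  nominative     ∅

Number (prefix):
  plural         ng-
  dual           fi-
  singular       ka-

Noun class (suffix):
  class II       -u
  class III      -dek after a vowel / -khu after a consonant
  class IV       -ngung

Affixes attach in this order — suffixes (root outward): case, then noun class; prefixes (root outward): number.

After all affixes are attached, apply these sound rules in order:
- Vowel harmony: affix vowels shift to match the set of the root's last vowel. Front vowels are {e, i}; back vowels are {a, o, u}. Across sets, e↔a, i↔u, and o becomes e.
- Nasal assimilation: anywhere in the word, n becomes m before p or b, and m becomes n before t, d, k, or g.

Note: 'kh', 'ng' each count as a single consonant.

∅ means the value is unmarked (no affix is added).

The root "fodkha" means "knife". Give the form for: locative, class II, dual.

Attach number dual fi- → fifodkha.
Attach case locative -s → fifodkhas.
Attach noun class class II -u → fifodkhasu.
Apply vowel harmony: fifodkhasu → fufodkhasu.
Nasal assimilation: no change.

fufodkhasu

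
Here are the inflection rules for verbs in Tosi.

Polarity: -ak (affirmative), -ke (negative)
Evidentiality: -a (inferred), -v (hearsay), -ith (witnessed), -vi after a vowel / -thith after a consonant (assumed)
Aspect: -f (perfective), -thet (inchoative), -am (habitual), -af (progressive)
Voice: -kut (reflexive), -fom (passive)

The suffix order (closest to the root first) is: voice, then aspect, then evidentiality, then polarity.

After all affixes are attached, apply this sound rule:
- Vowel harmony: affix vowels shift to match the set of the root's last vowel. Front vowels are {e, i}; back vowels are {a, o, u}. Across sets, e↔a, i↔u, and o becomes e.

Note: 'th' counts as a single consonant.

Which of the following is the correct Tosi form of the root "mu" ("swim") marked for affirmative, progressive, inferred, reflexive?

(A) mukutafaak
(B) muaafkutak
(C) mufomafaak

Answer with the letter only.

Attach voice reflexive -kut → mukut.
Attach aspect progressive -af → mukutaf.
Attach evidentiality inferred -a → mukutafa.
Attach polarity affirmative -ak → mukutafaak.
Vowel harmony: no change.
So the correct form is mukutafaak, option (A).
(B) muaafkutak is wrong: it has the affixes in the wrong order.
(C) mufomafaak is wrong: it uses passive instead of reflexive for voice.

A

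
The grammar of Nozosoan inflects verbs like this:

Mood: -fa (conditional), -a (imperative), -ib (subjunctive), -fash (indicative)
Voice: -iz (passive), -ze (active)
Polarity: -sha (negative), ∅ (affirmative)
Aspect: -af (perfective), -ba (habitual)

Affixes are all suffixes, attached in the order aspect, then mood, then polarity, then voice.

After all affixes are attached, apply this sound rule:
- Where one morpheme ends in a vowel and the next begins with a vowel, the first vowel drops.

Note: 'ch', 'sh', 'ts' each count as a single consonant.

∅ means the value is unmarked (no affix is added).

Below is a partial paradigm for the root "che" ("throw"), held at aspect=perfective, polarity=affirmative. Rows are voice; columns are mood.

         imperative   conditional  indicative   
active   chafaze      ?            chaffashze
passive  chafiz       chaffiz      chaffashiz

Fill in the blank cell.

chaffaze

Attach aspect perfective -af → cheaf.
Attach mood conditional -fa → cheaffa.
polarity = affirmative: zero marking, form stays cheaffa.
Attach voice active -ze → cheaffaze.
Apply vowel deletion: cheaffaze → chaffaze.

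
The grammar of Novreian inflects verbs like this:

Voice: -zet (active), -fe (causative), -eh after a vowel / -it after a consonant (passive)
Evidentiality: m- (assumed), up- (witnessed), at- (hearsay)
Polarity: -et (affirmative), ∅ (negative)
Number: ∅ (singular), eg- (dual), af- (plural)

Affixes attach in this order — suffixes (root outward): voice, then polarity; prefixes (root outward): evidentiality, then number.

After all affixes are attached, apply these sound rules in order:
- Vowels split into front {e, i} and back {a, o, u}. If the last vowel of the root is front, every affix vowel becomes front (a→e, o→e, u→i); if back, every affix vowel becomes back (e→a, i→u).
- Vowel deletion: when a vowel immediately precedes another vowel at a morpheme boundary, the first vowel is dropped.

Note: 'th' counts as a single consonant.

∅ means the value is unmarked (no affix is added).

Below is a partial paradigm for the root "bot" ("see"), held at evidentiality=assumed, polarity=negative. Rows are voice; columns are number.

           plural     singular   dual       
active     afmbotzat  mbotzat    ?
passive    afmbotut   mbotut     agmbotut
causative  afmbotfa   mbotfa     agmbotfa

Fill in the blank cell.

Attach voice active -zet → botzet.
Attach evidentiality assumed m- → mbotzet.
Attach number dual eg- → egmbotzet.
polarity = negative: zero marking, form stays egmbotzet.
Apply vowel harmony: egmbotzet → agmbotzat.
Vowel deletion: no change.

agmbotzat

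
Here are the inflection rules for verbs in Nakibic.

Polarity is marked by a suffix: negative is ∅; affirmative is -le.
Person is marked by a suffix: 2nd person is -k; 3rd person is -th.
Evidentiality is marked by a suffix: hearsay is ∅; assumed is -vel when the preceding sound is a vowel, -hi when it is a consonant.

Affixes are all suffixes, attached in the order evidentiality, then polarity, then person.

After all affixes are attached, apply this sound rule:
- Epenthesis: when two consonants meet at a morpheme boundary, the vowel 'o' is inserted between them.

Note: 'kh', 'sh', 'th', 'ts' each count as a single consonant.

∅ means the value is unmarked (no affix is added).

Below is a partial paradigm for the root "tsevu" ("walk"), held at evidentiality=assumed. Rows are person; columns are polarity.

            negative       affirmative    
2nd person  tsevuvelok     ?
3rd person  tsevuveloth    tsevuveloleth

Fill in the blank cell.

Attach evidentiality assumed -vel (after vowel 'u') → tsevuvel.
Attach polarity affirmative -le → tsevuvelle.
Attach person 2nd person -k → tsevuvellek.
Apply epenthesis: tsevuvellek → tsevuvelolek.

tsevuvelolek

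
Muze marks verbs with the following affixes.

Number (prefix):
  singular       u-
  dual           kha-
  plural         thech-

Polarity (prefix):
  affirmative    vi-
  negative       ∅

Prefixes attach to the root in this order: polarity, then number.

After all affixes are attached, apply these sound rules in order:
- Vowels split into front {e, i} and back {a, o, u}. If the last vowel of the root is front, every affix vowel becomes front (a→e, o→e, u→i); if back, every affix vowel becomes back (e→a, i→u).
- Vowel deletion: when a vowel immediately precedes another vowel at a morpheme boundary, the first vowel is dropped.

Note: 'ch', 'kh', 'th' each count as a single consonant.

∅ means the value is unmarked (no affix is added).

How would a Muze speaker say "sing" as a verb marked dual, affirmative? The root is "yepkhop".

Attach polarity affirmative vi- → viyepkhop.
Attach number dual kha- → khaviyepkhop.
Apply vowel harmony: khaviyepkhop → khavuyepkhop.
Vowel deletion: no change.

khavuyepkhop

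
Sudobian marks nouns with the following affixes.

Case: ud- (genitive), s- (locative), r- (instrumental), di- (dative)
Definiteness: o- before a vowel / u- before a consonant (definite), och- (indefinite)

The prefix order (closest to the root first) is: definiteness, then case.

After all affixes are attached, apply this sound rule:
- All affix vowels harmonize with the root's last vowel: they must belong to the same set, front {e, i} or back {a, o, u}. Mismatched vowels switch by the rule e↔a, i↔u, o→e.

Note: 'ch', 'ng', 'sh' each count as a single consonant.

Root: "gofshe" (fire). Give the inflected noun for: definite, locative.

sigofshe

Attach definiteness definite u- (before consonant 'g') → ugofshe.
Attach case locative s- → sugofshe.
Apply vowel harmony: sugofshe → sigofshe.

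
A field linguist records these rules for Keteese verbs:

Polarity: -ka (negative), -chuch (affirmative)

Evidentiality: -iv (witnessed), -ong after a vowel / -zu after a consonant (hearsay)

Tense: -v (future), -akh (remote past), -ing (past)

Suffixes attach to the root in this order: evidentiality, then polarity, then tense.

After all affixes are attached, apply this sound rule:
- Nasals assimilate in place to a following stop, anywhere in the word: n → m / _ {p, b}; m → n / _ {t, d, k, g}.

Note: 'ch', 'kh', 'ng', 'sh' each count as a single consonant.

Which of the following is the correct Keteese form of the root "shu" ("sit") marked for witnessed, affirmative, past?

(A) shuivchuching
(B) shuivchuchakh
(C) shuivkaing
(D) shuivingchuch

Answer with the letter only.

A

Attach evidentiality witnessed -iv → shuiv.
Attach polarity affirmative -chuch → shuivchuch.
Attach tense past -ing → shuivchuching.
Nasal assimilation: no change.
So the correct form is shuivchuching, option (A).
(B) shuivchuchakh is wrong: it uses remote past instead of past for tense.
(C) shuivkaing is wrong: it uses negative instead of affirmative for polarity.
(D) shuivingchuch is wrong: it has the affixes in the wrong order.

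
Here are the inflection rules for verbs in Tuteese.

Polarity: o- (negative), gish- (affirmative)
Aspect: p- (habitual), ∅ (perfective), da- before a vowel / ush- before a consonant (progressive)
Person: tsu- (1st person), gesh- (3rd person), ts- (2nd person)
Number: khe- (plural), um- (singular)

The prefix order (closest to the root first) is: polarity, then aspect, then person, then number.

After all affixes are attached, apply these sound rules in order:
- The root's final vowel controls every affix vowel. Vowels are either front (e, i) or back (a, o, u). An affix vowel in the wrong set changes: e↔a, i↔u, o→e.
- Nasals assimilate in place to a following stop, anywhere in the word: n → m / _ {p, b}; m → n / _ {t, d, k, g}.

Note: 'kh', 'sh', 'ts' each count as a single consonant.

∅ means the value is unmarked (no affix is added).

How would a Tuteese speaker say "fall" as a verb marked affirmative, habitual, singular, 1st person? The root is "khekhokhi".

imtsipgishkhekhokhi

Attach polarity affirmative gish- → gishkhekhokhi.
Attach aspect habitual p- → pgishkhekhokhi.
Attach person 1st person tsu- → tsupgishkhekhokhi.
Attach number singular um- → umtsupgishkhekhokhi.
Apply vowel harmony: umtsupgishkhekhokhi → imtsipgishkhekhokhi.
Nasal assimilation: no change.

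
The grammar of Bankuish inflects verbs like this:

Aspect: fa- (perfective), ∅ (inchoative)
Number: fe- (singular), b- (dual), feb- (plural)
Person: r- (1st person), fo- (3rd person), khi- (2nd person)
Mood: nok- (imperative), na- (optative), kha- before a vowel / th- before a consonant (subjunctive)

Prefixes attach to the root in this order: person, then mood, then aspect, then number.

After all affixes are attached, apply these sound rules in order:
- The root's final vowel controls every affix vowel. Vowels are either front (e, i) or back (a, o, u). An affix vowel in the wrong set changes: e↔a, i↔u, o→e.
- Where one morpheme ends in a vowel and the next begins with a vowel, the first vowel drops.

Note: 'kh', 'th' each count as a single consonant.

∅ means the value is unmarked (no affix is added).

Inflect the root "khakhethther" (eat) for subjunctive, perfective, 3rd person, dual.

bfethfekhakhethther

Attach person 3rd person fo- → fokhakhethther.
Attach mood subjunctive th- (before consonant 'f') → thfokhakhethther.
Attach aspect perfective fa- → fathfokhakhethther.
Attach number dual b- → bfathfokhakhethther.
Apply vowel harmony: bfathfokhakhethther → bfethfekhakhethther.
Vowel deletion: no change.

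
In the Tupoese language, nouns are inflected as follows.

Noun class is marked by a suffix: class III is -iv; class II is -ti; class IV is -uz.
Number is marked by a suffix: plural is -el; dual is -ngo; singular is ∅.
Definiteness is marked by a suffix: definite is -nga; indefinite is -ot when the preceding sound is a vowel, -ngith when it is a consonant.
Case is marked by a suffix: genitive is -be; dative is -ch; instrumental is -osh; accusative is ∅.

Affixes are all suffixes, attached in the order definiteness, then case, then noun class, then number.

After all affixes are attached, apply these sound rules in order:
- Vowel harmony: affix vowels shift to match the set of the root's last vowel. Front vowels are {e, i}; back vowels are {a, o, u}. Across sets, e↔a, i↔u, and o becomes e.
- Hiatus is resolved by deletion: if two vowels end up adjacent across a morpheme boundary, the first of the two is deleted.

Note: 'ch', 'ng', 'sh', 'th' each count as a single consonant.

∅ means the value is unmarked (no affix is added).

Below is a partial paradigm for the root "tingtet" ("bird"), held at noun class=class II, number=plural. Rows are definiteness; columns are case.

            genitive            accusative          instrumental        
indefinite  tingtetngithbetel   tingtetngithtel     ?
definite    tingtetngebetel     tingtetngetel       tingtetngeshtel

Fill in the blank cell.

Attach definiteness indefinite -ngith (after consonant 't') → tingtetngith.
Attach case instrumental -osh → tingtetngithosh.
Attach noun class class II -ti → tingtetngithoshti.
Attach number plural -el → tingtetngithoshtiel.
Apply vowel harmony: tingtetngithoshtiel → tingtetngitheshtiel.
Apply vowel deletion: tingtetngitheshtiel → tingtetngitheshtel.

tingtetngitheshtel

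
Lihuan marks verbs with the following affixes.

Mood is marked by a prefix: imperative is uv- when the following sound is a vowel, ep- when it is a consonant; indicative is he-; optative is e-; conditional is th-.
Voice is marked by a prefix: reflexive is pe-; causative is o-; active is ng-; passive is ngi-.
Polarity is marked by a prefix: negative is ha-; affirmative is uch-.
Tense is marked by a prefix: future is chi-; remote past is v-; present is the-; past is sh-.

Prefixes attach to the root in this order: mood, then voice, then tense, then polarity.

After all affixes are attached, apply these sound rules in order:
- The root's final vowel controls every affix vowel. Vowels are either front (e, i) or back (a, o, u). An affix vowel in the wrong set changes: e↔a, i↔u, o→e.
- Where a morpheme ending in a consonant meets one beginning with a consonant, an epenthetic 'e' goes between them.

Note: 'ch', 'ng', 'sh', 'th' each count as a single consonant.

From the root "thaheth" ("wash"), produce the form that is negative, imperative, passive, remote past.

hevengiepethaheth

Attach mood imperative ep- (before consonant 'th') → epthaheth.
Attach voice passive ngi- → ngiepthaheth.
Attach tense remote past v- → vngiepthaheth.
Attach polarity negative ha- → havngiepthaheth.
Apply vowel harmony: havngiepthaheth → hevngiepthaheth.
Apply epenthesis: hevngiepthaheth → hevengiepethaheth.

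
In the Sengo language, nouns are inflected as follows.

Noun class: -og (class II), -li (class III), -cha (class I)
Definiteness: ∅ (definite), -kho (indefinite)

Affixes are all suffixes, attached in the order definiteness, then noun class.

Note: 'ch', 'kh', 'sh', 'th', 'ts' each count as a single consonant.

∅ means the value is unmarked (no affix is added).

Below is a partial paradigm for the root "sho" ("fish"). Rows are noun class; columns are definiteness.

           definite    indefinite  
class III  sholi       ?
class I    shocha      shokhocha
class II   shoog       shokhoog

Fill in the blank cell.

shokholi

Attach definiteness indefinite -kho → shokho.
Attach noun class class III -li → shokholi.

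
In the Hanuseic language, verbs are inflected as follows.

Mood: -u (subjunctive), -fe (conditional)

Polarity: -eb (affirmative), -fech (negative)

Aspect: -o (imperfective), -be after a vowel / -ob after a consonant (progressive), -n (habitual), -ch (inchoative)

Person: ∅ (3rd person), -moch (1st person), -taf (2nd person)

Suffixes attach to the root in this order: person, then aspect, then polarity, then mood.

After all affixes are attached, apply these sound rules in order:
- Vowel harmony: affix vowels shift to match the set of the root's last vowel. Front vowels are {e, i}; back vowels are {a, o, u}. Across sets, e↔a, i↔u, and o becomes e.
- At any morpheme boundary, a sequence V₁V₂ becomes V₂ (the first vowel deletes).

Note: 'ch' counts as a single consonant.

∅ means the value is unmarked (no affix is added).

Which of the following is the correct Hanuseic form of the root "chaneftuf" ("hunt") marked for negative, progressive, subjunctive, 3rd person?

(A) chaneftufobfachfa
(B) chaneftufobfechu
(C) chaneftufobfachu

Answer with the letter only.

person = 3rd person: zero marking, form stays chaneftuf.
Attach aspect progressive -ob (after consonant 'f') → chaneftufob.
Attach polarity negative -fech → chaneftufobfech.
Attach mood subjunctive -u → chaneftufobfechu.
Apply vowel harmony: chaneftufobfechu → chaneftufobfachu.
Vowel deletion: no change.
So the correct form is chaneftufobfachu, option (C).
(A) chaneftufobfachfa is wrong: it uses conditional instead of subjunctive for mood.
(B) chaneftufobfechu is wrong: it fails to apply the sound rule(s).

C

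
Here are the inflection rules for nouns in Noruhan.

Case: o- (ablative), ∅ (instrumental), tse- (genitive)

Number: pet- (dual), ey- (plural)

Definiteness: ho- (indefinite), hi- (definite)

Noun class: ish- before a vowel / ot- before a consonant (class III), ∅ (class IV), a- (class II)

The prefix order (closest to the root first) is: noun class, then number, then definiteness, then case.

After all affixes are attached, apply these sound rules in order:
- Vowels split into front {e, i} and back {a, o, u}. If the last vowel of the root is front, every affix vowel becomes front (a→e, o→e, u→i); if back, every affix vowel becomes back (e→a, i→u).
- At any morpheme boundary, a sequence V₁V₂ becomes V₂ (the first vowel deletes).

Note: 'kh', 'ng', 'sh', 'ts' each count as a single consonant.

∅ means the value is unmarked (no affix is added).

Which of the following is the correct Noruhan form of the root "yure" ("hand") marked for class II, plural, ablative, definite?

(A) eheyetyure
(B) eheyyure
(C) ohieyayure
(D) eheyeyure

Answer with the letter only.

Attach noun class class II a- → ayure.
Attach number plural ey- → eyayure.
Attach definiteness definite hi- → hieyayure.
Attach case ablative o- → ohieyayure.
Apply vowel harmony: ohieyayure → ehieyeyure.
Apply vowel deletion: ehieyeyure → eheyeyure.
So the correct form is eheyeyure, option (D).
(A) eheyetyure is wrong: it uses class III instead of class II for noun class.
(B) eheyyure is wrong: it has the affixes in the wrong order.
(C) ohieyayure is wrong: it fails to apply the sound rule(s).

D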